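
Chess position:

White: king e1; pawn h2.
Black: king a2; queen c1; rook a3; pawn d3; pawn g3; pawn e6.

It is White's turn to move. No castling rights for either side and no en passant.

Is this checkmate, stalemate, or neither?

White to move; white king on e1.
In check: yes, from the black queen on c1.
King squares — d1: attacked by Qc1; f1: attacked by Qc1; d2: attacked by Qc1; e2: attacked by Pd3; f2: attacked by Pg3.
Legal moves for White: none.
In check with no legal moves → checkmate.

checkmate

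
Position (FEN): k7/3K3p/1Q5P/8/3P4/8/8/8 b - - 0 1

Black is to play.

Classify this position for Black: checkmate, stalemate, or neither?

stalemate

Black to move; black king on a8.
In check: no.
King squares — a7: attacked by Qb6; b7: attacked by Qb6; b8: attacked by Qb6.
Legal moves for Black: none.
Not in check and no legal moves → stalemate.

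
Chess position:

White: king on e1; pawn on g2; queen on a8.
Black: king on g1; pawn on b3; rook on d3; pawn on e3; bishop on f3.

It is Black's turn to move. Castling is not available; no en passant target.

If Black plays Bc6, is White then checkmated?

no

After Bc6: white king on e1; in check: no.
White is not in check, so this cannot be checkmate.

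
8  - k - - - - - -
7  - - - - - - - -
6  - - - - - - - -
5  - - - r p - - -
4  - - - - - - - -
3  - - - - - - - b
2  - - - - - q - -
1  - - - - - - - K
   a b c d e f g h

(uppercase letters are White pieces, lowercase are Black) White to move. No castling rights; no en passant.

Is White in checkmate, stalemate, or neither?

stalemate

White to move; white king on h1.
In check: no.
King squares — g1: attacked by Qf2; g2: attacked by Qf2; h2: attacked by Qf2.
Legal moves for White: none.
Not in check and no legal moves → stalemate.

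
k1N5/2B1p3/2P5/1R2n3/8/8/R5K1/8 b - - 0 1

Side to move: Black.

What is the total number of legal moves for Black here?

Black to move; king on a8.
In check: yes, from the white rook on a2.
Legal moves: none.
Count: 0.

0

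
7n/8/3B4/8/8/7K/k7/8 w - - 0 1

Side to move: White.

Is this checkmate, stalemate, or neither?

neither

White to move; white king on h3.
In check: no.
Legal moves for White: Bf8, Bb8, Be7, Bc7, Be5, Bc5, Bf4, Bb4, Bg3, Ba3, Bh2, Kh4, Kg4, Kg3, Kh2, Kg2.
White has 16 legal moves and is not in check → neither.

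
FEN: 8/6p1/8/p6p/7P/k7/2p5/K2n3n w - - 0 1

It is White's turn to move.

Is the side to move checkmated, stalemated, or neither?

stalemate

White to move; white king on a1.
In check: no.
King squares — b1: attacked by Pc2; a2: attacked by Ka3; b2: attacked by Nd1.
Legal moves for White: none.
Not in check and no legal moves → stalemate.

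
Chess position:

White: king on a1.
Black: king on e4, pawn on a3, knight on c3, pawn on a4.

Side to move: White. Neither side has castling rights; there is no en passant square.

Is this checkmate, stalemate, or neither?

stalemate

White to move; white king on a1.
In check: no.
King squares — b1: attacked by Nc3; a2: attacked by Nc3; b2: attacked by Pa3.
Legal moves for White: none.
Not in check and no legal moves → stalemate.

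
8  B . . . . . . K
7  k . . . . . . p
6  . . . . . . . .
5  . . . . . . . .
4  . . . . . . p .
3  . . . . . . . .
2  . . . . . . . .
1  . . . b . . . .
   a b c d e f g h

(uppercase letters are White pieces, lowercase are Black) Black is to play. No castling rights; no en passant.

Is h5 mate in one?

no

After h5: white king on h8; in check: no.
White is not in check, so this cannot be checkmate.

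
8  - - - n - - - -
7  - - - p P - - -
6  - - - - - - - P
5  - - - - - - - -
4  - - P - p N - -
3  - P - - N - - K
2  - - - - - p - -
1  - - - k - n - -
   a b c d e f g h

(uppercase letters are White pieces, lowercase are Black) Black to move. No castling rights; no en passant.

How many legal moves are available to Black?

Black to move; king on d1.
In check: yes, from the white knight on e3.
Legal moves: Kd2, Ke1, Kc1, Nxe3.
Count: 4.

4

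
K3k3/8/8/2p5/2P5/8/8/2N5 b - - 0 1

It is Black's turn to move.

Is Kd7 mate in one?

After Kd7: white king on a8; in check: no.
White is not in check, so this cannot be checkmate.

no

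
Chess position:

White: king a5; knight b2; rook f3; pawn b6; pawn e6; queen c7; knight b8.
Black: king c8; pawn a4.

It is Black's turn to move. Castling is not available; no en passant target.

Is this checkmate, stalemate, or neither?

checkmate

Black to move; black king on c8.
In check: yes, from the white queen on c7.
King squares — b7: attacked by Qc7; c7: attacked by Pb6; d7: attacked by Pe6; b8: attacked by Qc7; d8: attacked by Qc7.
Legal moves for Black: none.
In check with no legal moves → checkmate.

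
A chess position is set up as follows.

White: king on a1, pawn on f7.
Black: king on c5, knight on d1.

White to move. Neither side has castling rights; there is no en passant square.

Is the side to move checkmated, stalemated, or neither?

White to move; white king on a1.
In check: no.
Legal moves for White: Ka2, Kb1, f8=Q+, f8=R, f8=B+, f8=N.
White has 6 legal moves and is not in check → neither.

neither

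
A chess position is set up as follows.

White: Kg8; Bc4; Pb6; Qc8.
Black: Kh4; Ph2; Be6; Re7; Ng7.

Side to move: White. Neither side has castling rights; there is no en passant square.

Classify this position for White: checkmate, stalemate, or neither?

White to move; white king on g8.
In check: yes, from the black bishop on e6.
Legal moves for White: Kh8, Kf8, Kh7, Qxe6, Bxe6.
White is in check but has 5 legal moves → neither.

neither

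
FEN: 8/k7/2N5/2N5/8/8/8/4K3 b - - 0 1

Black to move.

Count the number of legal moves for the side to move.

2

Black to move; king on a7.
In check: yes, from the white knight on c6.
Legal moves: Ka8, Kb6.
Count: 2.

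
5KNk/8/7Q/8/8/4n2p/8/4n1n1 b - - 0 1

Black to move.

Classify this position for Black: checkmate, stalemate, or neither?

checkmate

Black to move; black king on h8.
In check: yes, from the white queen on h6.
King squares — g7: attacked by Qh6; h7: attacked by Qh6; g8: attacked by Kf8.
Legal moves for Black: none.
In check with no legal moves → checkmate.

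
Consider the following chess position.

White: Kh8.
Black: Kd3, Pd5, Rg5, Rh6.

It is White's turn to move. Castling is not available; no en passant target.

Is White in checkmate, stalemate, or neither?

checkmate

White to move; white king on h8.
In check: yes, from the black rook on h6.
King squares — g7: attacked by Rg5; h7: attacked by Rh6; g8: attacked by Rg5.
Legal moves for White: none.
In check with no legal moves → checkmate.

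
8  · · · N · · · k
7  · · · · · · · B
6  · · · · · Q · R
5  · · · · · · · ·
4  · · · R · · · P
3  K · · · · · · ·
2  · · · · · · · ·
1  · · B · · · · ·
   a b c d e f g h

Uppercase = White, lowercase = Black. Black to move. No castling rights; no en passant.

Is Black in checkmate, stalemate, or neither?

checkmate

Black to move; black king on h8.
In check: yes, from the white queen on f6.
King squares — g7: attacked by Qf6; h7: attacked by Rh6; g8: attacked by Bh7.
Legal moves for Black: none.
In check with no legal moves → checkmate.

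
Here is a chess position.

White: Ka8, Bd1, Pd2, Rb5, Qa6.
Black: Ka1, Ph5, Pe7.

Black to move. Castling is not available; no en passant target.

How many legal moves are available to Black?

Black to move; king on a1.
In check: yes, from the white queen on a6.
Legal moves: none.
Count: 0.

0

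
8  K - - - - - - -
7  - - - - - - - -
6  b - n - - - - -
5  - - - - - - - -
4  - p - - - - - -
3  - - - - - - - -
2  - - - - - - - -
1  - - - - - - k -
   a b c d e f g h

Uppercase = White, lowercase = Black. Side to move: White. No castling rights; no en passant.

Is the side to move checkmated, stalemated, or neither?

White to move; white king on a8.
In check: no.
King squares — a7: attacked by Nc6; b7: attacked by Ba6; b8: attacked by Nc6.
Legal moves for White: none.
Not in check and no legal moves → stalemate.

stalemate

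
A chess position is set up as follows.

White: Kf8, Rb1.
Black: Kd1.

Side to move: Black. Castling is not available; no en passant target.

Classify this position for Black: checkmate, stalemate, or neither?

neither

Black to move; black king on d1.
In check: yes, from the white rook on b1.
Legal moves for Black: Ke2, Kd2, Kc2.
Black is in check but has 3 legal moves → neither.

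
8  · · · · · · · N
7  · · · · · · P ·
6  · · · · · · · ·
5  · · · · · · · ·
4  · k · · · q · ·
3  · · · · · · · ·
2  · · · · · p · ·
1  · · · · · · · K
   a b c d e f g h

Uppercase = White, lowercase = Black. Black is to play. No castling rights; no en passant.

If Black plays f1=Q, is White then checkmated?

yes

After f1=Q: white king on h1; in check: yes, from the black queen on f1.
King squares — g1: attacked by Qf1; g2: attacked by Qf1; h2: attacked by Qf4.
White has no legal moves → checkmate.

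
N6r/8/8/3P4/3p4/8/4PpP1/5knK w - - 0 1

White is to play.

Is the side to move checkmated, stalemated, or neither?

White to move; white king on h1.
In check: yes, from the black rook on h8.
King squares — g1: attacked by Kf1; g2: own pawn; h2: attacked by Rh8.
Legal moves for White: none.
In check with no legal moves → checkmate.

checkmate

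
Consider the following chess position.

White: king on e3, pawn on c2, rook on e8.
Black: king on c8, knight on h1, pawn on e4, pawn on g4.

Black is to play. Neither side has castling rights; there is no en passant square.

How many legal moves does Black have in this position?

Black to move; king on c8.
In check: yes, from the white rook on e8.
Legal moves: Kd7, Kc7, Kb7.
Count: 3.

3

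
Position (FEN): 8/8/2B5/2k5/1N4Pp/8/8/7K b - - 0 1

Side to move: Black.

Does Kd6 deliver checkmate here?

After Kd6: white king on h1; in check: no.
White is not in check, so this cannot be checkmate.

no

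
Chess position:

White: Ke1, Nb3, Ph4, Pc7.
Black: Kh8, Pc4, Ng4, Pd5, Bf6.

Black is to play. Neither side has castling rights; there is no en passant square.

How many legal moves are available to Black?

21

Black to move; king on h8.
In check: no.
Legal moves: Kg8, Kh7, Kg7, Bd8, Bg7, Be7, Bg5, Be5, Bxh4+, Bd4, Bc3+, Bb2, Ba1, Nh6, Ne5, Ne3, Nh2, Nf2, cxb3, d4, c3.
Count: 21.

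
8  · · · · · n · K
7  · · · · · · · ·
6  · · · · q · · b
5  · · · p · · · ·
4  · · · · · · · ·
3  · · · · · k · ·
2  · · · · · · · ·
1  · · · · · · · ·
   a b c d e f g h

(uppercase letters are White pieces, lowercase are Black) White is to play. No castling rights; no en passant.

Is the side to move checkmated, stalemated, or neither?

stalemate

White to move; white king on h8.
In check: no.
King squares — g7: attacked by Bh6; h7: attacked by Nf8; g8: attacked by Qe6.
Legal moves for White: none.
Not in check and no legal moves → stalemate.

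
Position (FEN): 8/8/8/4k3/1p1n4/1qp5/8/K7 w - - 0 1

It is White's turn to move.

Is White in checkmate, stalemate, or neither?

stalemate

White to move; white king on a1.
In check: no.
King squares — b1: attacked by Qb3; a2: attacked by Qb3; b2: attacked by Qb3.
Legal moves for White: none.
Not in check and no legal moves → stalemate.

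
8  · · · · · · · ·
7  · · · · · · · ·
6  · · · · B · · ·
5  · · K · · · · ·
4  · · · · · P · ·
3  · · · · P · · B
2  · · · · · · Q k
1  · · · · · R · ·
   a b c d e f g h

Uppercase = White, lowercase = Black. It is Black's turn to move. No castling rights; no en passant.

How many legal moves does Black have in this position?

Black to move; king on h2.
In check: yes, from the white queen on g2.
Legal moves: none.
Count: 0.

0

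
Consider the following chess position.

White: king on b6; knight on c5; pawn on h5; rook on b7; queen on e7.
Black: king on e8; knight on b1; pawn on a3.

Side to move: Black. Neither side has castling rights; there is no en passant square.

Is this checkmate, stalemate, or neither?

Black to move; black king on e8.
In check: yes, from the white queen on e7.
King squares — d7: attacked by Nc5; e7: attacked by Rb7; f7: attacked by Qe7; d8: attacked by Qe7; f8: attacked by Qe7.
Legal moves for Black: none.
In check with no legal moves → checkmate.

checkmate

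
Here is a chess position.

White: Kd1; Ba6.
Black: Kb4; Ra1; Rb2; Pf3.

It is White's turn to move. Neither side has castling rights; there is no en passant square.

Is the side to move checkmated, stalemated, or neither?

White to move; white king on d1.
In check: yes, from the black rook on a1.
King squares — c1: attacked by Ra1; e1: attacked by Ra1; c2: attacked by Rb2; d2: attacked by Rb2; e2: attacked by Rb2.
Legal moves for White: none.
In check with no legal moves → checkmate.

checkmate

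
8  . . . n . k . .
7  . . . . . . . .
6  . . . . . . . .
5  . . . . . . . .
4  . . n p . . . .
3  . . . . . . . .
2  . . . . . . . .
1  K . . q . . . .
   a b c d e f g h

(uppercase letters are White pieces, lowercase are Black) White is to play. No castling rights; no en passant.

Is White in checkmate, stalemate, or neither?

White to move; white king on a1.
In check: yes, from the black queen on d1.
Legal moves for White: Ka2.
White is in check but has 1 legal move → neither.

neither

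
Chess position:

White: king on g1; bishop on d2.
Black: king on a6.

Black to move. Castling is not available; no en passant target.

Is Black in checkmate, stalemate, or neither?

neither

Black to move; black king on a6.
In check: no.
Legal moves for Black: Kb7, Ka7, Kb6, Kb5.
Black has 4 legal moves and is not in check → neither.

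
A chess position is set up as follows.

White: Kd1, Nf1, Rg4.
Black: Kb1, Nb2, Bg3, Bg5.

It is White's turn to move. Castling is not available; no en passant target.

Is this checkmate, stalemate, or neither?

neither

White to move; white king on d1.
In check: yes, from the black knight on b2.
King squares — c1: attacked by Kb1; e1: attacked by Bg3; c2: attacked by Kb1; d2: attacked by Bg5; e2: available.
Legal moves for White: Ke2.
White is in check but has 1 legal move → neither.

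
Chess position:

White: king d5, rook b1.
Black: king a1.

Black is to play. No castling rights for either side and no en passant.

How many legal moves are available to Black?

Black to move; king on a1.
In check: yes, from the white rook on b1.
Legal moves: Ka2, Kxb1.
Count: 2.

2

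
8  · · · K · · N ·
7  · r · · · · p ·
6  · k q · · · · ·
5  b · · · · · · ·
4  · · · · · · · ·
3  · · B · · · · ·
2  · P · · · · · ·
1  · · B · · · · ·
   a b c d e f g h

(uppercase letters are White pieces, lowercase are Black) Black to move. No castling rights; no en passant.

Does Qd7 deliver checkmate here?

yes

After Qd7: white king on d8; in check: yes, from the black queen on d7.
King squares — c7: attacked by Kb6; d7: attacked by Rb7; e7: attacked by Qd7; c8: attacked by Qd7; e8: attacked by Qd7.
White has no legal moves → checkmate.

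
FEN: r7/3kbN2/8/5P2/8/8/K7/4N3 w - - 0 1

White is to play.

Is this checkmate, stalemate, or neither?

neither

White to move; white king on a2.
In check: yes, from the black rook on a8.
Legal moves for White: Kb3, Kb2, Kb1.
White is in check but has 3 legal moves → neither.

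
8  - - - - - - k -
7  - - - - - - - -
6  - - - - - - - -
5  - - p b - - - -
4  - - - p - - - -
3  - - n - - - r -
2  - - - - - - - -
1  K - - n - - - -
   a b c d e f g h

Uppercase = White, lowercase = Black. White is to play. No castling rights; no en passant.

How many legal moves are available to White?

0

White to move; king on a1.
In check: no.
Legal moves: none.
Count: 0.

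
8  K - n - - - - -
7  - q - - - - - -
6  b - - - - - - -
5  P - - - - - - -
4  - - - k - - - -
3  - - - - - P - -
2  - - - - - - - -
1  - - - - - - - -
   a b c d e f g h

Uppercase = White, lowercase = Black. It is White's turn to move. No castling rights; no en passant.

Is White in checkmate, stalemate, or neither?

checkmate

White to move; white king on a8.
In check: yes, from the black queen on b7.
King squares — a7: attacked by Qb7; b7: attacked by Ba6; b8: attacked by Qb7.
Legal moves for White: none.
In check with no legal moves → checkmate.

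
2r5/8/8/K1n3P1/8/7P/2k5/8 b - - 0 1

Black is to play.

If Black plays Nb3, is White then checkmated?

no

After Nb3: white king on a5; in check: yes, from the black knight on b3.
White has 5 legal replies: Kb6, Ka6, Kb5, Kb4, Ka4.
In check but a legal move exists → not checkmate.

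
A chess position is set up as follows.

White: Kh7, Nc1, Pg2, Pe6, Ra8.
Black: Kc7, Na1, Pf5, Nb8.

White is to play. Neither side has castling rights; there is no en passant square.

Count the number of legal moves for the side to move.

White to move; king on h7.
In check: no.
Legal moves: Rxb8, Ra7+, Ra6, Ra5, Ra4, Ra3, Ra2, Rxa1, Kh8, Kg8, Kg7, Kh6, Kg6, Nd3, Nb3, Ne2, Na2, e7, g3, g4.
Count: 20.

20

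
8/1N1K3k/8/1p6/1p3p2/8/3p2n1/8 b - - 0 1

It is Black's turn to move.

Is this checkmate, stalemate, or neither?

neither

Black to move; black king on h7.
In check: no.
Legal moves for Black: Kh8, Kg8, Kg7, Kh6, Kg6, Nh4, Ne3, Ne1, f3, b3, d1=Q+, d1=R+, d1=B, d1=N.
Black has 14 legal moves and is not in check → neither.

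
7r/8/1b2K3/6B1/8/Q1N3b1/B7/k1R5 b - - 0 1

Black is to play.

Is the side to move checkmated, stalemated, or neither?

Black to move; black king on a1.
In check: yes, from the white rook on c1.
King squares — b1: attacked by Rc1; a2: attacked by Qa3; b2: attacked by Qa3.
Legal moves for Black: none.
In check with no legal moves → checkmate.

checkmate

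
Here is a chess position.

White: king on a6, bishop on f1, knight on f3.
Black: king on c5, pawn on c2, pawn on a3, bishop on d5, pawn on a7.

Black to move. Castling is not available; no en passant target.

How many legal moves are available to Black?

19

Black to move; king on c5.
In check: no.
Legal moves: Bg8, Ba8, Bf7, Bb7+, Be6, Bc6, Be4, Bc4+, Bxf3, Bb3, Ba2, Kd6, Kc6, Kb4, a2, c1=Q, c1=R, c1=B, c1=N.
Count: 19.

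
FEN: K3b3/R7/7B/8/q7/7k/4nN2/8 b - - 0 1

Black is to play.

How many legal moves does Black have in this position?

4

Black to move; king on h3.
In check: yes, from the white knight on f2.
Legal moves: Kh4, Kg3, Kh2, Kg2.
Count: 4.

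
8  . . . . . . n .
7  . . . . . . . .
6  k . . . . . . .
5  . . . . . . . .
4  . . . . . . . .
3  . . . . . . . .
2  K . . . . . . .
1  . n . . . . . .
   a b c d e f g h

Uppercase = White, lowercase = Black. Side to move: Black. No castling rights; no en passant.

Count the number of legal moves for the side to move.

Black to move; king on a6.
In check: no.
Legal moves: Ne7, Nh6, Nf6, Kb7, Ka7, Kb6, Kb5, Ka5, Nc3+, Na3, Nd2.
Count: 11.

11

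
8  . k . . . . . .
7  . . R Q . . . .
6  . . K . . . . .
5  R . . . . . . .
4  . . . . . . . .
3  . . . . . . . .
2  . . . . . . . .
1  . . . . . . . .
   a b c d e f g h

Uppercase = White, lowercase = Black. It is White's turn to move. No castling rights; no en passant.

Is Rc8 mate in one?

yes

After Rc8: black king on b8; in check: yes, from the white rook on c8.
King squares — a7: attacked by Ra5; b7: attacked by Kc6; c7: attacked by Kc6; a8: attacked by Ra5; c8: attacked by Qd7.
Black has no legal moves → checkmate.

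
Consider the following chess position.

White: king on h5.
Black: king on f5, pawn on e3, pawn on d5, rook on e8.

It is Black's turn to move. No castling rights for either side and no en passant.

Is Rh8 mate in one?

yes

After Rh8: white king on h5; in check: yes, from the black rook on h8.
King squares — g4: attacked by Kf5; h4: attacked by Rh8; g5: attacked by Kf5; g6: attacked by Kf5; h6: attacked by Rh8.
White has no legal moves → checkmate.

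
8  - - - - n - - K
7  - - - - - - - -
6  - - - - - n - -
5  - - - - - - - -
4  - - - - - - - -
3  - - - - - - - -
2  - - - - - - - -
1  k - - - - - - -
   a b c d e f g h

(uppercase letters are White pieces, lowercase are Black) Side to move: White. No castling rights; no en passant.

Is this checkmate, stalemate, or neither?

White to move; white king on h8.
In check: no.
King squares — g7: attacked by Ne8; h7: attacked by Nf6; g8: attacked by Nf6.
Legal moves for White: none.
Not in check and no legal moves → stalemate.

stalemate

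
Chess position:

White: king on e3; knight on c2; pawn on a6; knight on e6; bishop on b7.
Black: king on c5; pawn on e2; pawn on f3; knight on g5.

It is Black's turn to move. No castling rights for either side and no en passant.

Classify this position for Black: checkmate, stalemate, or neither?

neither

Black to move; black king on c5.
In check: yes, from the white knight on e6.
King squares — b4: attacked by Nc2; c4: available; d4: attacked by Nc2; b5: available; d5: attacked by Bb7; b6: available; c6: attacked by Bb7; d6: available.
Legal moves for Black: Kd6, Kb6, Kb5, Kc4, Nxe6.
Black is in check but has 5 legal moves → neither.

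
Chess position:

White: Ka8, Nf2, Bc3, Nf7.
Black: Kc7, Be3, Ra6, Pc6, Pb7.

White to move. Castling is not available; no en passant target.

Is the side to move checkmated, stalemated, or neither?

White to move; white king on a8.
In check: yes, from the black rook on a6.
King squares — a7: attacked by Be3; b7: attacked by Kc7; b8: attacked by Kc7.
Legal moves for White: none.
In check with no legal moves → checkmate.

checkmate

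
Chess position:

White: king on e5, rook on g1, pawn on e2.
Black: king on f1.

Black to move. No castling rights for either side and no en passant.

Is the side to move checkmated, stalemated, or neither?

neither

Black to move; black king on f1.
In check: yes, from the white rook on g1.
Legal moves for Black: Kf2, Kxe2, Kxg1.
Black is in check but has 3 legal moves → neither.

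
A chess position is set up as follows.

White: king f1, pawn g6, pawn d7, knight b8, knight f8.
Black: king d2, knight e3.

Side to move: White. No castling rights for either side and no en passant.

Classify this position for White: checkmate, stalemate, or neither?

White to move; white king on f1.
In check: yes, from the black knight on e3.
Legal moves for White: Kf2, Kg1.
White is in check but has 2 legal moves → neither.

neither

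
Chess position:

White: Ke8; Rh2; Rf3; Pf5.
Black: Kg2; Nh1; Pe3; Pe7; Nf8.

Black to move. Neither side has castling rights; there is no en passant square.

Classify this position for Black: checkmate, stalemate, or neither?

Black to move; black king on g2.
In check: yes, from the white rook on h2.
Legal moves for Black: Kxf3, Kxh2, Kg1.
Black is in check but has 3 legal moves → neither.

neither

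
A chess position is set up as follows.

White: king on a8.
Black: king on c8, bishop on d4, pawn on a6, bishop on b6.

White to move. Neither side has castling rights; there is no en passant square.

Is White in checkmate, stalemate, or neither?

stalemate

White to move; white king on a8.
In check: no.
King squares — a7: attacked by Bb6; b7: attacked by Kc8; b8: attacked by Kc8.
Legal moves for White: none.
Not in check and no legal moves → stalemate.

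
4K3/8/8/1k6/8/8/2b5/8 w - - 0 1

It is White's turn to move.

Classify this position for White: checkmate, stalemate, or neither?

neither

White to move; white king on e8.
In check: no.
Legal moves for White: Kf8, Kd8, Kf7, Ke7, Kd7.
White has 5 legal moves and is not in check → neither.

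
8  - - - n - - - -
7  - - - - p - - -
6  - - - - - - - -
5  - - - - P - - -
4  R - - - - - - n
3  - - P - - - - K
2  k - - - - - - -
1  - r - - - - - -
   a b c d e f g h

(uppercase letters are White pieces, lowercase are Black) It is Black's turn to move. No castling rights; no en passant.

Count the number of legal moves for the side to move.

2

Black to move; king on a2.
In check: yes, from the white rook on a4.
Legal moves: Kb3, Kb2.
Count: 2.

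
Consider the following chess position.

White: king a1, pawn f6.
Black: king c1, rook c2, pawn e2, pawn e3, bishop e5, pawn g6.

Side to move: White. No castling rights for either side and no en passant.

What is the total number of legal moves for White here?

0

White to move; king on a1.
In check: yes, from the black bishop on e5.
Legal moves: none.
Count: 0.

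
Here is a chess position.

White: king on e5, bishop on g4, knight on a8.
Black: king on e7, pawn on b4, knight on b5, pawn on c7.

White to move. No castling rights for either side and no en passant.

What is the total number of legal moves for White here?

White to move; king on e5.
In check: no.
Legal moves: Nxc7, Nb6, Kf5, Kd5, Kf4, Ke4, Bc8, Bd7, Be6, Bh5, Bf5, Bh3, Bf3, Be2, Bd1.
Count: 15.

15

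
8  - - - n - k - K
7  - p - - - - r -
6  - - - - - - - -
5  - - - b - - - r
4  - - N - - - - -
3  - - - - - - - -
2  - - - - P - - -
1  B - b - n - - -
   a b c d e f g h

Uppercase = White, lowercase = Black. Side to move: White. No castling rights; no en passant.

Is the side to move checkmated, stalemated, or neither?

checkmate

White to move; white king on h8.
In check: yes, from the black rook on h5.
King squares — g7: attacked by Kf8; h7: attacked by Rh5; g8: attacked by Bd5.
Legal moves for White: none.
In check with no legal moves → checkmate.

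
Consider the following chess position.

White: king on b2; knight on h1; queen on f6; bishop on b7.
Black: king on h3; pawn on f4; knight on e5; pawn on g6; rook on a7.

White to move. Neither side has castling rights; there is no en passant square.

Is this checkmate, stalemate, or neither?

White to move; white king on b2.
In check: no.
Legal moves for White include: Bc8+, Ba8, Bc6, Ba6, Bd5, Be4, Bf3, Bg2+, Qh8+, Qf8, Qd8, Qg7, Qf7, Qe7, Qxg6, Qe6+, Qd6, Qc6, ... (list truncated; more exist).
White has legal moves and is not in check → neither.

neither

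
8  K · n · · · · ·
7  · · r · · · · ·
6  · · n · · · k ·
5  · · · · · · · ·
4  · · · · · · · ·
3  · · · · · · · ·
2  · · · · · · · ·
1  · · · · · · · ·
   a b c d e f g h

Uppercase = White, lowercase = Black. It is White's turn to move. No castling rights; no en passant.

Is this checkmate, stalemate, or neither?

White to move; white king on a8.
In check: no.
King squares — a7: attacked by Nc6; b7: attacked by Rc7; b8: attacked by Nc6.
Legal moves for White: none.
Not in check and no legal moves → stalemate.

stalemate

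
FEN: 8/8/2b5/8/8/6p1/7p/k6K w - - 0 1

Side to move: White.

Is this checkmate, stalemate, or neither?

White to move; white king on h1.
In check: yes, from the black bishop on c6.
King squares — g1: attacked by Ph2; g2: attacked by Bc6; h2: attacked by Pg3.
Legal moves for White: none.
In check with no legal moves → checkmate.

checkmate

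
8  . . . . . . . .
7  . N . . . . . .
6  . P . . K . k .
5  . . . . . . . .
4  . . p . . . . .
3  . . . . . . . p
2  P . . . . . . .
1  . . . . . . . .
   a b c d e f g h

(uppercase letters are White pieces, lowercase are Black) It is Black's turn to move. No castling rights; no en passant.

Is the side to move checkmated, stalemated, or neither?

Black to move; black king on g6.
In check: no.
Legal moves for Black: Kh7, Kg7, Kh6, Kh5, Kg5, c3, h2.
Black has 7 legal moves and is not in check → neither.

neither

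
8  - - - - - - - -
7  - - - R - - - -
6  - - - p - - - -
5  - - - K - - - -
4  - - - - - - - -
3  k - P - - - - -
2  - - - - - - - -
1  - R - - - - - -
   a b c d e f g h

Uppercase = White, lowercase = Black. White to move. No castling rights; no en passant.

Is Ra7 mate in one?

yes

After Ra7: black king on a3; in check: yes, from the white rook on a7.
King squares — a2: attacked by Ra7; b2: attacked by Rb1; b3: attacked by Rb1; a4: attacked by Ra7; b4: attacked by Rb1.
Black has no legal moves → checkmate.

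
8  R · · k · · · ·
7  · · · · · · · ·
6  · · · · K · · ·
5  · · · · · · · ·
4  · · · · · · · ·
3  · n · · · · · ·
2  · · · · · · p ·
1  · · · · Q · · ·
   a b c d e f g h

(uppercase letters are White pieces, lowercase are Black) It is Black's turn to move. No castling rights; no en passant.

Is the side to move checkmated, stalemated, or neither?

Black to move; black king on d8.
In check: yes, from the white rook on a8.
Legal moves for Black: Kc7.
Black is in check but has 1 legal move → neither.

neither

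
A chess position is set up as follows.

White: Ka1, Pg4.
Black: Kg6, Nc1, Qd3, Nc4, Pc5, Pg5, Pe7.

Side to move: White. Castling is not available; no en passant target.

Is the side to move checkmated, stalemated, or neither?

stalemate

White to move; white king on a1.
In check: no.
King squares — b1: attacked by Qd3; a2: attacked by Nc1; b2: attacked by Nc4.
Legal moves for White: none.
Not in check and no legal moves → stalemate.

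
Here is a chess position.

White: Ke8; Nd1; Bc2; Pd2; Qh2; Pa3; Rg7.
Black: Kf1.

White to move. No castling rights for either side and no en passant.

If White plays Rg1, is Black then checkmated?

After Rg1: black king on f1; in check: yes, from the white rook on g1.
King squares — e1: attacked by Rg1; g1: attacked by Qh2; e2: attacked by Qh2; f2: attacked by Nd1; g2: attacked by Rg1.
Black has no legal moves → checkmate.

yes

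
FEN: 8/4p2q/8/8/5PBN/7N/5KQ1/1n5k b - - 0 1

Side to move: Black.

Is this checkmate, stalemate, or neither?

checkmate

Black to move; black king on h1.
In check: yes, from the white queen on g2.
King squares — g1: attacked by Kf2; g2: attacked by Kf2; h2: attacked by Qg2.
Legal moves for Black: none.
In check with no legal moves → checkmate.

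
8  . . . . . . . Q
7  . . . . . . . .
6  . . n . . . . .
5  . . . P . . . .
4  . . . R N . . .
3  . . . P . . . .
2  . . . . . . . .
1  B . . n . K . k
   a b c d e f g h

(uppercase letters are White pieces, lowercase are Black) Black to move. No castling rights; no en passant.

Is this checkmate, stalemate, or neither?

checkmate

Black to move; black king on h1.
In check: yes, from the white queen on h8.
King squares — g1: attacked by Kf1; g2: attacked by Kf1; h2: attacked by Qh8.
Legal moves for Black: none.
In check with no legal moves → checkmate.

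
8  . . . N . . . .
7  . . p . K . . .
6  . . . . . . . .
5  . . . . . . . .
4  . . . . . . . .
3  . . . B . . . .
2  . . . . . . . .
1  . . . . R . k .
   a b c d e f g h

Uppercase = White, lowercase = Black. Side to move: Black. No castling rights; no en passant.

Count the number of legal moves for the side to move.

3

Black to move; king on g1.
In check: yes, from the white rook on e1.
Legal moves: Kh2, Kg2, Kf2.
Count: 3.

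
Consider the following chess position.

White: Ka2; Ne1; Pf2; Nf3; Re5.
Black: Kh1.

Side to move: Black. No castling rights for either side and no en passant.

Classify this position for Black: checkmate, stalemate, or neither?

Black to move; black king on h1.
In check: no.
King squares — g1: attacked by Nf3; g2: attacked by Ne1; h2: attacked by Nf3.
Legal moves for Black: none.
Not in check and no legal moves → stalemate.

stalemate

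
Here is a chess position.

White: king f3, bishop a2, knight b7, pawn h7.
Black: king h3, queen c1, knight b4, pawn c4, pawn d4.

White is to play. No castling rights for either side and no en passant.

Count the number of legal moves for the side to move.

14

White to move; king on f3.
In check: no.
Legal moves: Nd8, Nd6, Nc5, Na5, Ke4, Kf2, Ke2, Bxc4, Bb3, Bb1, h8=Q+, h8=R+, h8=B, h8=N.
Count: 14.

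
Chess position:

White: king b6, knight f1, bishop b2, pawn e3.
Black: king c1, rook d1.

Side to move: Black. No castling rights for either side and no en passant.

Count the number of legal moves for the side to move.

Black to move; king on c1.
In check: yes, from the white bishop on b2.
Legal moves: Kc2, Kxb2, Kb1.
Count: 3.

3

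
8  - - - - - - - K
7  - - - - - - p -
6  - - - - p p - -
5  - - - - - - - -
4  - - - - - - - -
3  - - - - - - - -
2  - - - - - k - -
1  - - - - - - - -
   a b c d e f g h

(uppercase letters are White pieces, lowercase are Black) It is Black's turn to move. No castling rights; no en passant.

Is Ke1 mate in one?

no

After Ke1: white king on h8; in check: no.
White is not in check, so this cannot be checkmate.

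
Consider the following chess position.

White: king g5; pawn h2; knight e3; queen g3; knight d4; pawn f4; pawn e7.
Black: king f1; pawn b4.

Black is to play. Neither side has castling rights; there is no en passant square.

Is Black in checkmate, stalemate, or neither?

Black to move; black king on f1.
In check: yes, from the white knight on e3.
King squares — e1: attacked by Qg3; g1: attacked by Qg3; e2: attacked by Nd4; f2: attacked by Qg3; g2: attacked by Ne3.
Legal moves for Black: none.
In check with no legal moves → checkmate.

checkmate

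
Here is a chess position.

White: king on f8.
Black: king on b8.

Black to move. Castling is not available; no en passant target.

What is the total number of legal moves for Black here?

5

Black to move; king on b8.
In check: no.
Legal moves: Kc8, Ka8, Kc7, Kb7, Ka7.
Count: 5.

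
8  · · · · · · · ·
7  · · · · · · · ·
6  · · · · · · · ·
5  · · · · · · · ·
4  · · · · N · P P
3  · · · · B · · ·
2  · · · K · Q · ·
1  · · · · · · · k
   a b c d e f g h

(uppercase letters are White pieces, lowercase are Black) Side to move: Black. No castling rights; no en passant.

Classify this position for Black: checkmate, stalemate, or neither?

Black to move; black king on h1.
In check: no.
King squares — g1: attacked by Qf2; g2: attacked by Qf2; h2: attacked by Qf2.
Legal moves for Black: none.
Not in check and no legal moves → stalemate.

stalemate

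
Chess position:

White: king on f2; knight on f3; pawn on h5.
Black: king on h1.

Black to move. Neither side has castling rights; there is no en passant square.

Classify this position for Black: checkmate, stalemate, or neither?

Black to move; black king on h1.
In check: no.
King squares — g1: attacked by Kf2; g2: attacked by Kf2; h2: attacked by Nf3.
Legal moves for Black: none.
Not in check and no legal moves → stalemate.

stalemate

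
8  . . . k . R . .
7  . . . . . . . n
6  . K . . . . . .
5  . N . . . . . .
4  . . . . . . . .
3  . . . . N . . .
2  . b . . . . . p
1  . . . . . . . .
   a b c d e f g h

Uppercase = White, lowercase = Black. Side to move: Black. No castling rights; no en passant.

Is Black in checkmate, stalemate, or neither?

Black to move; black king on d8.
In check: yes, from the white rook on f8.
King squares — c7: attacked by Nb5; d7: available; e7: available; c8: attacked by Rf8; e8: attacked by Rf8.
Legal moves for Black: Ke7, Kd7, Nxf8.
Black is in check but has 3 legal moves → neither.

neither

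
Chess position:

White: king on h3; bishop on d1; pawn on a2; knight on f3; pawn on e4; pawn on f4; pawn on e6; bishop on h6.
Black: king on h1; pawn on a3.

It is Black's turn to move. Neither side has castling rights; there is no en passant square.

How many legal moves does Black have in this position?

0

Black to move; king on h1.
In check: no.
Legal moves: none.
Count: 0.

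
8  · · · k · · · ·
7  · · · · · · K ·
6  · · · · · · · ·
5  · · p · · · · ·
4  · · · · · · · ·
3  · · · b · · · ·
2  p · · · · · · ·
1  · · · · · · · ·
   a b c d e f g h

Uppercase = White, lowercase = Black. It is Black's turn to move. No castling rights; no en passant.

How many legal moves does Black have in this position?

21

Black to move; king on d8.
In check: no.
Legal moves: Ke8, Kc8, Ke7, Kd7, Kc7, Bh7, Bg6, Ba6, Bf5, Bb5, Be4, Bc4, Be2, Bc2, Bf1, Bb1, c4, a1=Q+, a1=R, a1=B+, a1=N.
Count: 21.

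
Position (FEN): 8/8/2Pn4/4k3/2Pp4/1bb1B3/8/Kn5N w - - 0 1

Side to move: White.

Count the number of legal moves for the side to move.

1

White to move; king on a1.
In check: yes, from the black bishop on c3.
Legal moves: Kxb1.
Count: 1.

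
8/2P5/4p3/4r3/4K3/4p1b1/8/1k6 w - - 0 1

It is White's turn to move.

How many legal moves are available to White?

White to move; king on e4.
In check: yes, from the black rook on e5.
Legal moves: Kd4, Kf3, Kd3.
Count: 3.

3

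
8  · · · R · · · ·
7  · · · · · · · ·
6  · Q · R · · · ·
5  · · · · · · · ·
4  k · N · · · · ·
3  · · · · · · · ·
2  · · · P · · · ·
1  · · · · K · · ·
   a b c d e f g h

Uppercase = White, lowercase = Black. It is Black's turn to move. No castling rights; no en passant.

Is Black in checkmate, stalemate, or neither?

Black to move; black king on a4.
In check: no.
King squares — a3: attacked by Nc4; b3: attacked by Qb6; b4: attacked by Qb6; a5: attacked by Nc4; b5: attacked by Qb6.
Legal moves for Black: none.
Not in check and no legal moves → stalemate.

stalemate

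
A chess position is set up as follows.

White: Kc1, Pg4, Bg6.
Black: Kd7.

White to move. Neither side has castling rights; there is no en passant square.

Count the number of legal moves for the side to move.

15

White to move; king on c1.
In check: no.
Legal moves: Be8+, Bh7, Bf7, Bh5, Bf5+, Be4, Bd3, Bc2, Bb1, Kd2, Kc2, Kb2, Kd1, Kb1, g5.
Count: 15.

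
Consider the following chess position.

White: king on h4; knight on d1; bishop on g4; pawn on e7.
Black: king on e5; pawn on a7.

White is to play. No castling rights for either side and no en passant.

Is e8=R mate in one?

no

After e8=R: black king on e5; in check: yes, from the white rook on e8.
Black has 5 legal replies: Kf6, Kd6, Kd5, Kf4, Kd4.
In check but a legal move exists → not checkmate.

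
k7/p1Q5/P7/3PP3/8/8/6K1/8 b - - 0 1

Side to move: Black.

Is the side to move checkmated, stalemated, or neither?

Black to move; black king on a8.
In check: no.
King squares — a7: own pawn; b7: attacked by Pa6; b8: attacked by Qc7.
Legal moves for Black: none.
Not in check and no legal moves → stalemate.

stalemate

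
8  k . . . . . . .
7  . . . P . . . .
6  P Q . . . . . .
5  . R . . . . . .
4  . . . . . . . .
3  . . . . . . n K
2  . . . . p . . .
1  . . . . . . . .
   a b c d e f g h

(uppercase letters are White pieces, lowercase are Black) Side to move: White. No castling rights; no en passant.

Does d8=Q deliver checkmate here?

After d8=Q: black king on a8; in check: yes, from the white queen on d8.
King squares — a7: attacked by Qb6; b7: attacked by Pa6; b8: attacked by Qb6.
Black has no legal moves → checkmate.

yes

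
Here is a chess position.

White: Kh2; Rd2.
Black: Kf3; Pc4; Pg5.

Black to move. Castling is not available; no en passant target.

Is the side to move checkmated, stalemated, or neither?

neither

Black to move; black king on f3.
In check: no.
Legal moves for Black: Kg4, Kf4, Ke4, Ke3, g4, c3.
Black has 6 legal moves and is not in check → neither.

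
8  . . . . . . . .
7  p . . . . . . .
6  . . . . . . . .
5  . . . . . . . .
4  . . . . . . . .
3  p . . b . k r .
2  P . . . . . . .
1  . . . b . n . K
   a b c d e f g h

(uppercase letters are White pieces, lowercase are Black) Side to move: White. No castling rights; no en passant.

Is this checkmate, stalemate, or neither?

stalemate

White to move; white king on h1.
In check: no.
King squares — g1: attacked by Rg3; g2: attacked by Kf3; h2: attacked by Nf1.
Legal moves for White: none.
Not in check and no legal moves → stalemate.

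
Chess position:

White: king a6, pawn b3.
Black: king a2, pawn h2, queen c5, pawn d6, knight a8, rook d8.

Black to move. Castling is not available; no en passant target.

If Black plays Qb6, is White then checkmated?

After Qb6: white king on a6; in check: yes, from the black queen on b6.
King squares — a5: attacked by Qb6; b5: attacked by Qb6; b6: attacked by Na8; a7: attacked by Qb6; b7: attacked by Qb6.
White has no legal moves → checkmate.

yes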